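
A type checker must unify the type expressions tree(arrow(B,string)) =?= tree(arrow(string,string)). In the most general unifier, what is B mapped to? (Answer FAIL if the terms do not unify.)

Decompose tree/1: arrow(B,string) =?= arrow(string,string).
Decompose arrow/2: B =?= string,  string =?= string.
Bind B := string; no other remaining equation mentions B.
Delete trivial equation string =?= string.
MGU = { B := string }, so B := string.

string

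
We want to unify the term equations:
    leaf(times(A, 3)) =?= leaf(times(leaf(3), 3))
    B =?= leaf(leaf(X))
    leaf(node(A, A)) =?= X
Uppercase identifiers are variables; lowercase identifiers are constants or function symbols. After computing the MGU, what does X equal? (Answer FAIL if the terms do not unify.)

leaf(node(leaf(3), leaf(3)))

Decompose leaf/1: times(A, 3) =?= times(leaf(3), 3).
Decompose times/2: A =?= leaf(3),  3 =?= 3.
Bind A := leaf(3); substituting into the one remaining equation that mentions A gives: leaf(node(leaf(3), leaf(3))) =?= X.
Delete trivial equation 3 =?= 3.
Bind B := leaf(leaf(X)); no other remaining equation mentions B.
Bind X := leaf(node(leaf(3), leaf(3))). Substituting into the earlier binding gives B := leaf(leaf(leaf(node(leaf(3), leaf(3))))).
MGU = { A -> leaf(3), B -> leaf(leaf(leaf(node(leaf(3), leaf(3))))), X -> leaf(node(leaf(3), leaf(3))) }, so X -> leaf(node(leaf(3), leaf(3))).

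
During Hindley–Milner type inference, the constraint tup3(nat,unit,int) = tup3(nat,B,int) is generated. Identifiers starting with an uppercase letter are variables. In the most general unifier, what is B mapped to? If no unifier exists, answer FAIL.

Decompose tup3/3: nat = nat,  unit = B,  int = int.
Delete trivial equation nat = nat.
Bind B := unit; no other remaining equation mentions B.
Delete trivial equation int = int.
MGU = { B := unit }, so B := unit.

unit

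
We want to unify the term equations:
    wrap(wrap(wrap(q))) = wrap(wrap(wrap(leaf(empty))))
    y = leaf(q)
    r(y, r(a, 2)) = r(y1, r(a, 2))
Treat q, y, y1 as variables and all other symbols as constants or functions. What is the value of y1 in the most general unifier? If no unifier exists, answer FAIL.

leaf(leaf(empty))

Decompose wrap/1: wrap(wrap(q)) = wrap(wrap(leaf(empty))).
Decompose wrap/1: wrap(q) = wrap(leaf(empty)).
Decompose wrap/1: q = leaf(empty).
Bind q := leaf(empty); substituting into the one remaining equation that mentions q gives: y = leaf(leaf(empty)).
Bind y := leaf(leaf(empty)); substituting into the remaining equation gives: r(leaf(leaf(empty)), r(a, 2)) = r(y1, r(a, 2)).
Decompose r/2: leaf(leaf(empty)) = y1,  r(a, 2) = r(a, 2).
Bind y1 := leaf(leaf(empty)); no other remaining equation mentions y1.
Delete trivial equation r(a, 2) = r(a, 2).
MGU = { q := leaf(empty), y := leaf(leaf(empty)), y1 := leaf(leaf(empty)) }, so y1 := leaf(leaf(empty)).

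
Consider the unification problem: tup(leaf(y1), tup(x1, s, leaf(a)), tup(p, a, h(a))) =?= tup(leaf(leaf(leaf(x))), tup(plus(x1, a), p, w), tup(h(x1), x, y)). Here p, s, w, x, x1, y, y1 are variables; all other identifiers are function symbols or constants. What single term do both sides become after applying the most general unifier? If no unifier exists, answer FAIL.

Decompose tup/3: leaf(y1) =?= leaf(leaf(leaf(x))),  tup(x1, s, leaf(a)) =?= tup(plus(x1, a), p, w),  tup(p, a, h(a)) =?= tup(h(x1), x, y).
Decompose leaf/1: y1 =?= leaf(leaf(x)).
Bind y1 := leaf(leaf(x)); no other remaining equation mentions y1.
Decompose tup/3: x1 =?= plus(x1, a),  s =?= p,  leaf(a) =?= w.
Occurs check fails: x1 occurs in plus(x1, a); the equation x1 =?= plus(x1, a) has no finite solution.

FAIL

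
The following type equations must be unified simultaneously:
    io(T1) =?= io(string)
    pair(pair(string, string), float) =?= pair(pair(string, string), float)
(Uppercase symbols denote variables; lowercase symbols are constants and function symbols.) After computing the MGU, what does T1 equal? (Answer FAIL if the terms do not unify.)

string

Decompose io/1: T1 =?= string.
Bind T1 := string; no other remaining equation mentions T1.
Delete trivial equation pair(pair(string, string), float) =?= pair(pair(string, string), float).
MGU = { T1 -> string }, so T1 -> string.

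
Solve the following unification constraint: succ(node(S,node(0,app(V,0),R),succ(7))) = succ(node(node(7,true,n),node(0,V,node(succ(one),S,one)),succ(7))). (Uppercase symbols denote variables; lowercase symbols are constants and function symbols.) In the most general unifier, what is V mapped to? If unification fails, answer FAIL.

FAIL

Decompose succ/1: node(S,node(0,app(V,0),R),succ(7)) = node(node(7,true,n),node(0,V,node(succ(one),S,one)),succ(7)).
Decompose node/3: S = node(7,true,n),  node(0,app(V,0),R) = node(0,V,node(succ(one),S,one)),  succ(7) = succ(7).
Bind S := node(7,true,n); substituting into the one remaining equation that mentions S gives: node(0,app(V,0),R) = node(0,V,node(succ(one),node(7,true,n),one)).
Decompose node/3: 0 = 0,  app(V,0) = V,  R = node(succ(one),node(7,true,n),one).
Delete trivial equation 0 = 0.
Occurs check fails: V occurs in app(V,0); the equation V = app(V,0) has no finite solution.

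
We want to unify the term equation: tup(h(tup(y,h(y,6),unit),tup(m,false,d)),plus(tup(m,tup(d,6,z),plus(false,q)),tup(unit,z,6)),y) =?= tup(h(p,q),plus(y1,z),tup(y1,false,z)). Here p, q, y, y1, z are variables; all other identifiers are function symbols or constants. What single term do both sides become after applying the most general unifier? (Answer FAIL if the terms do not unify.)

Decompose tup/3: h(tup(y,h(y,6),unit),tup(m,false,d)) =?= h(p,q),  plus(tup(m,tup(d,6,z),plus(false,q)),tup(unit,z,6)) =?= plus(y1,z),  y =?= tup(y1,false,z).
Decompose h/2: tup(y,h(y,6),unit) =?= p,  tup(m,false,d) =?= q.
Bind p := tup(y,h(y,6),unit); no other remaining equation mentions p.
Bind q := tup(m,false,d); substituting into the one remaining equation that mentions q gives: plus(tup(m,tup(d,6,z),plus(false,tup(m,false,d))),tup(unit,z,6)) =?= plus(y1,z).
Decompose plus/2: tup(m,tup(d,6,z),plus(false,tup(m,false,d))) =?= y1,  tup(unit,z,6) =?= z.
Bind y1 := tup(m,tup(d,6,z),plus(false,tup(m,false,d))); substituting into the one remaining equation that mentions y1 gives: y =?= tup(tup(m,tup(d,6,z),plus(false,tup(m,false,d))),false,z).
Occurs check fails: z occurs in tup(unit,z,6); the equation z =?= tup(unit,z,6) has no finite solution.

FAIL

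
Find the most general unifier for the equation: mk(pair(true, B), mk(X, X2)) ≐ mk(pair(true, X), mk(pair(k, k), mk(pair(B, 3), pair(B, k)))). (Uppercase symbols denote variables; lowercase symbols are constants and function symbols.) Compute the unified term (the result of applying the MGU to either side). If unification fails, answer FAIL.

mk(pair(true, pair(k, k)), mk(pair(k, k), mk(pair(pair(k, k), 3), pair(pair(k, k), k))))

Decompose mk/2: pair(true, B) ≐ pair(true, X),  mk(X, X2) ≐ mk(pair(k, k), mk(pair(B, 3), pair(B, k))).
Decompose pair/2: true ≐ true,  B ≐ X.
Delete trivial equation true ≐ true.
Bind B := X; substituting into the remaining equation gives: mk(X, X2) ≐ mk(pair(k, k), mk(pair(X, 3), pair(X, k))).
Decompose mk/2: X ≐ pair(k, k),  X2 ≐ mk(pair(X, 3), pair(X, k)).
Bind X := pair(k, k); substituting into the remaining equation gives: X2 ≐ mk(pair(pair(k, k), 3), pair(pair(k, k), k)). Substituting into the earlier binding gives B := pair(k, k).
Bind X2 := mk(pair(pair(k, k), 3), pair(pair(k, k), k)).
Applying the MGU to either side gives mk(pair(true, pair(k, k)), mk(pair(k, k), mk(pair(pair(k, k), 3), pair(pair(k, k), k)))).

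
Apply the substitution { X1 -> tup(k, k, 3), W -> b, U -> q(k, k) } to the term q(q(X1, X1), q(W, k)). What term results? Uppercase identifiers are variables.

q(q(tup(k, k, 3), tup(k, k, 3)), q(b, k))

Replace each occurrence of X1 with tup(k, k, 3).
Replace each occurrence of W with b.
Result: q(q(tup(k, k, 3), tup(k, k, 3)), q(b, k)).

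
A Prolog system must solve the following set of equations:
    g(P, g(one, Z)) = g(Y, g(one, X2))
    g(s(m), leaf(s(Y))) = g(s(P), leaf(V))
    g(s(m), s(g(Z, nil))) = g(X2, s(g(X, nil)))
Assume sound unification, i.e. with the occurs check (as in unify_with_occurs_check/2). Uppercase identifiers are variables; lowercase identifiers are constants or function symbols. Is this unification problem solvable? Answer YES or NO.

Decompose g/2: P = Y,  g(one, Z) = g(one, X2).
Bind P := Y; substituting into the one remaining equation that mentions P gives: g(s(m), leaf(s(Y))) = g(s(Y), leaf(V)).
Decompose g/2: one = one,  Z = X2.
Delete trivial equation one = one.
Bind Z := X2; substituting into the one remaining equation that mentions Z gives: g(s(m), s(g(X2, nil))) = g(X2, s(g(X, nil))).
Decompose g/2: s(m) = s(Y),  leaf(s(Y)) = leaf(V).
Decompose s/1: m = Y.
Bind Y := m; substituting into the one remaining equation that mentions Y gives: leaf(s(m)) = leaf(V). Substituting into the earlier binding gives P := m.
Decompose leaf/1: s(m) = V.
Bind V := s(m); no other remaining equation mentions V.
Decompose g/2: s(m) = X2,  s(g(X2, nil)) = s(g(X, nil)).
Bind X2 := s(m); substituting into the remaining equation gives: s(g(s(m), nil)) = s(g(X, nil)). Substituting into the earlier binding gives Z := s(m).
Decompose s/1: g(s(m), nil) = g(X, nil).
Decompose g/2: s(m) = X,  nil = nil.
Bind X := s(m); no other remaining equation mentions X.
Delete trivial equation nil = nil.
No equations remain and no clash or occurs-check failure arose, so a unifier exists.

YES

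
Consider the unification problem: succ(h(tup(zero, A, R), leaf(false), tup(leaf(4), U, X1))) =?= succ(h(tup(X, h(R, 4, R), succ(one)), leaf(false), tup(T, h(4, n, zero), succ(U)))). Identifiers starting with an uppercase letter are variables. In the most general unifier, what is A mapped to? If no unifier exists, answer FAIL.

Decompose succ/1: h(tup(zero, A, R), leaf(false), tup(leaf(4), U, X1)) =?= h(tup(X, h(R, 4, R), succ(one)), leaf(false), tup(T, h(4, n, zero), succ(U))).
Decompose h/3: tup(zero, A, R) =?= tup(X, h(R, 4, R), succ(one)),  leaf(false) =?= leaf(false),  tup(leaf(4), U, X1) =?= tup(T, h(4, n, zero), succ(U)).
Decompose tup/3: zero =?= X,  A =?= h(R, 4, R),  R =?= succ(one).
Bind X := zero; no other remaining equation mentions X.
Bind A := h(R, 4, R); no other remaining equation mentions A.
Bind R := succ(one); no other remaining equation mentions R. Substituting into the earlier binding gives A := h(succ(one), 4, succ(one)).
Delete trivial equation leaf(false) =?= leaf(false).
Decompose tup/3: leaf(4) =?= T,  U =?= h(4, n, zero),  X1 =?= succ(U).
Bind T := leaf(4); no other remaining equation mentions T.
Bind U := h(4, n, zero); substituting into the remaining equation gives: X1 =?= succ(h(4, n, zero)).
Bind X1 := succ(h(4, n, zero)).
MGU = { X := zero, A := h(succ(one), 4, succ(one)), R := succ(one), T := leaf(4), U := h(4, n, zero), X1 := succ(h(4, n, zero)) }, so A := h(succ(one), 4, succ(one)).

h(succ(one), 4, succ(one))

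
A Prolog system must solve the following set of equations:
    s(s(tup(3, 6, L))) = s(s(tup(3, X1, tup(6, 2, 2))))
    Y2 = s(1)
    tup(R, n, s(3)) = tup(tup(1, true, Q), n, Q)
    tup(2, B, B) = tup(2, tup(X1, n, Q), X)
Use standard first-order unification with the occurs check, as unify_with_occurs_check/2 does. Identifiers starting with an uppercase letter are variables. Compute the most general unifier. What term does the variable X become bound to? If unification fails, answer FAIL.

Decompose s/1: s(tup(3, 6, L)) = s(tup(3, X1, tup(6, 2, 2))).
Decompose s/1: tup(3, 6, L) = tup(3, X1, tup(6, 2, 2)).
Decompose tup/3: 3 = 3,  6 = X1,  L = tup(6, 2, 2).
Delete trivial equation 3 = 3.
Bind X1 := 6; substituting into the one remaining equation that mentions X1 gives: tup(2, B, B) = tup(2, tup(6, n, Q), X).
Bind L := tup(6, 2, 2); no other remaining equation mentions L.
Bind Y2 := s(1); no other remaining equation mentions Y2.
Decompose tup/3: R = tup(1, true, Q),  n = n,  s(3) = Q.
Bind R := tup(1, true, Q); no other remaining equation mentions R.
Delete trivial equation n = n.
Bind Q := s(3); substituting into the remaining equation gives: tup(2, B, B) = tup(2, tup(6, n, s(3)), X). Substituting into the earlier binding gives R := tup(1, true, s(3)).
Decompose tup/3: 2 = 2,  B = tup(6, n, s(3)),  B = X.
Delete trivial equation 2 = 2.
Bind B := tup(6, n, s(3)); substituting into the remaining equation gives: tup(6, n, s(3)) = X.
Bind X := tup(6, n, s(3)).
MGU = { X1 ↦ 6, L ↦ tup(6, 2, 2), Y2 ↦ s(1), R ↦ tup(1, true, s(3)), Q ↦ s(3), B ↦ tup(6, n, s(3)), X ↦ tup(6, n, s(3)) }, so X ↦ tup(6, n, s(3)).

tup(6, n, s(3))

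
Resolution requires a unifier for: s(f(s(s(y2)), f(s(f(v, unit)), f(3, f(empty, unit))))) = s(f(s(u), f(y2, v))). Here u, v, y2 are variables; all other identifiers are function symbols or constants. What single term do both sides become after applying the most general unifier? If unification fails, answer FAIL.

Decompose s/1: f(s(s(y2)), f(s(f(v, unit)), f(3, f(empty, unit)))) = f(s(u), f(y2, v)).
Decompose f/2: s(s(y2)) = s(u),  f(s(f(v, unit)), f(3, f(empty, unit))) = f(y2, v).
Decompose s/1: s(y2) = u.
Bind u := s(y2); no other remaining equation mentions u.
Decompose f/2: s(f(v, unit)) = y2,  f(3, f(empty, unit)) = v.
Bind y2 := s(f(v, unit)); no other remaining equation mentions y2. Substituting into the earlier binding gives u := s(s(f(v, unit))).
Bind v := f(3, f(empty, unit)). Substituting into the earlier bindings gives u := s(s(f(f(3, f(empty, unit)), unit))), y2 := s(f(f(3, f(empty, unit)), unit)).
Applying the MGU to either side gives s(f(s(s(s(f(f(3, f(empty, unit)), unit)))), f(s(f(f(3, f(empty, unit)), unit)), f(3, f(empty, unit))))).

s(f(s(s(s(f(f(3, f(empty, unit)), unit)))), f(s(f(f(3, f(empty, unit)), unit)), f(3, f(empty, unit)))))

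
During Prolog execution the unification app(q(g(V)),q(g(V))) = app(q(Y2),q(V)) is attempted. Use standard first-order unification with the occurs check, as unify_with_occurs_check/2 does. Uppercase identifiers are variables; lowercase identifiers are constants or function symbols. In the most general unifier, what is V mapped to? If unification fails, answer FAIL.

FAIL

Decompose app/2: q(g(V)) = q(Y2),  q(g(V)) = q(V).
Decompose q/1: g(V) = Y2.
Bind Y2 := g(V); no other remaining equation mentions Y2.
Decompose q/1: g(V) = V.
Occurs check fails: V occurs in g(V); the equation V = g(V) has no finite solution.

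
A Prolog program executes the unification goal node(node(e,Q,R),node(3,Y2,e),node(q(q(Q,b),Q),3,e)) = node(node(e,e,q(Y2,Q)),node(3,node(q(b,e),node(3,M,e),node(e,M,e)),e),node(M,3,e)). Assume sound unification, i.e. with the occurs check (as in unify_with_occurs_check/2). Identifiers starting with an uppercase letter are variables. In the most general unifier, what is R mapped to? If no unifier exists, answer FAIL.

Decompose node/3: node(e,Q,R) = node(e,e,q(Y2,Q)),  node(3,Y2,e) = node(3,node(q(b,e),node(3,M,e),node(e,M,e)),e),  node(q(q(Q,b),Q),3,e) = node(M,3,e).
Decompose node/3: e = e,  Q = e,  R = q(Y2,Q).
Delete trivial equation e = e.
Bind Q := e; substituting into the 2 remaining equations that mention Q gives: R = q(Y2,e),  node(q(q(e,b),e),3,e) = node(M,3,e).
Bind R := q(Y2,e); no other remaining equation mentions R.
Decompose node/3: 3 = 3,  Y2 = node(q(b,e),node(3,M,e),node(e,M,e)),  e = e.
Delete trivial equation 3 = 3.
Bind Y2 := node(q(b,e),node(3,M,e),node(e,M,e)); no other remaining equation mentions Y2. Substituting into the earlier binding gives R := q(node(q(b,e),node(3,M,e),node(e,M,e)),e).
Delete trivial equation e = e.
Decompose node/3: q(q(e,b),e) = M,  3 = 3,  e = e.
Bind M := q(q(e,b),e); no other remaining equation mentions M. Substituting into the earlier bindings gives R := q(node(q(b,e),node(3,q(q(e,b),e),e),node(e,q(q(e,b),e),e)),e), Y2 := node(q(b,e),node(3,q(q(e,b),e),e),node(e,q(q(e,b),e),e)).
Delete trivial equation 3 = 3.
Delete trivial equation e = e.
MGU = { Q = e, R = q(node(q(b,e),node(3,q(q(e,b),e),e),node(e,q(q(e,b),e),e)),e), Y2 = node(q(b,e),node(3,q(q(e,b),e),e),node(e,q(q(e,b),e),e)), M = q(q(e,b),e) }, so R = q(node(q(b,e),node(3,q(q(e,b),e),e),node(e,q(q(e,b),e),e)),e).

q(node(q(b,e),node(3,q(q(e,b),e),e),node(e,q(q(e,b),e),e)),e)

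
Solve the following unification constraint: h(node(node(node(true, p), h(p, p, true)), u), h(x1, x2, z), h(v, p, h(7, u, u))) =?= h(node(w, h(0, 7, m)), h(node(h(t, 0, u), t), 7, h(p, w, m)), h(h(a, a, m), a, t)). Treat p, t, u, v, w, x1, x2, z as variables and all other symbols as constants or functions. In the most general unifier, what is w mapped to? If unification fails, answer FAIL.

node(node(true, a), h(a, a, true))

Decompose h/3: node(node(node(true, p), h(p, p, true)), u) =?= node(w, h(0, 7, m)),  h(x1, x2, z) =?= h(node(h(t, 0, u), t), 7, h(p, w, m)),  h(v, p, h(7, u, u)) =?= h(h(a, a, m), a, t).
Decompose node/2: node(node(true, p), h(p, p, true)) =?= w,  u =?= h(0, 7, m).
Bind w := node(node(true, p), h(p, p, true)); substituting into the one remaining equation that mentions w gives: h(x1, x2, z) =?= h(node(h(t, 0, u), t), 7, h(p, node(node(true, p), h(p, p, true)), m)).
Bind u := h(0, 7, m); substituting into the remaining equations gives: h(x1, x2, z) =?= h(node(h(t, 0, h(0, 7, m)), t), 7, h(p, node(node(true, p), h(p, p, true)), m)),  h(v, p, h(7, h(0, 7, m), h(0, 7, m))) =?= h(h(a, a, m), a, t).
Decompose h/3: x1 =?= node(h(t, 0, h(0, 7, m)), t),  x2 =?= 7,  z =?= h(p, node(node(true, p), h(p, p, true)), m).
Bind x1 := node(h(t, 0, h(0, 7, m)), t); no other remaining equation mentions x1.
Bind x2 := 7; no other remaining equation mentions x2.
Bind z := h(p, node(node(true, p), h(p, p, true)), m); no other remaining equation mentions z.
Decompose h/3: v =?= h(a, a, m),  p =?= a,  h(7, h(0, 7, m), h(0, 7, m)) =?= t.
Bind v := h(a, a, m); no other remaining equation mentions v.
Bind p := a; no other remaining equation mentions p. Substituting into the earlier bindings gives w := node(node(true, a), h(a, a, true)), z := h(a, node(node(true, a), h(a, a, true)), m).
Bind t := h(7, h(0, 7, m), h(0, 7, m)). Substituting into the earlier binding gives x1 := node(h(h(7, h(0, 7, m), h(0, 7, m)), 0, h(0, 7, m)), h(7, h(0, 7, m), h(0, 7, m))).
MGU = { w := node(node(true, a), h(a, a, true)), u := h(0, 7, m), x1 := node(h(h(7, h(0, 7, m), h(0, 7, m)), 0, h(0, 7, m)), h(7, h(0, 7, m), h(0, 7, m))), x2 := 7, z := h(a, node(node(true, a), h(a, a, true)), m), v := h(a, a, m), p := a, t := h(7, h(0, 7, m), h(0, 7, m)) }, so w := node(node(true, a), h(a, a, true)).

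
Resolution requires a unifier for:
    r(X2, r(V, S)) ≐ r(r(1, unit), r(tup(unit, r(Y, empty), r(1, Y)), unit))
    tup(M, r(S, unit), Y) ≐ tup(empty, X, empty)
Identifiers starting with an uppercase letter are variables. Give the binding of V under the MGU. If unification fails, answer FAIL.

tup(unit, r(empty, empty), r(1, empty))

Decompose r/2: X2 ≐ r(1, unit),  r(V, S) ≐ r(tup(unit, r(Y, empty), r(1, Y)), unit).
Bind X2 := r(1, unit); no other remaining equation mentions X2.
Decompose r/2: V ≐ tup(unit, r(Y, empty), r(1, Y)),  S ≐ unit.
Bind V := tup(unit, r(Y, empty), r(1, Y)); no other remaining equation mentions V.
Bind S := unit; substituting into the remaining equation gives: tup(M, r(unit, unit), Y) ≐ tup(empty, X, empty).
Decompose tup/3: M ≐ empty,  r(unit, unit) ≐ X,  Y ≐ empty.
Bind M := empty; no other remaining equation mentions M.
Bind X := r(unit, unit); no other remaining equation mentions X.
Bind Y := empty. Substituting into the earlier binding gives V := tup(unit, r(empty, empty), r(1, empty)).
MGU = { X2 := r(1, unit), V := tup(unit, r(empty, empty), r(1, empty)), S := unit, M := empty, X := r(unit, unit), Y := empty }, so V := tup(unit, r(empty, empty), r(1, empty)).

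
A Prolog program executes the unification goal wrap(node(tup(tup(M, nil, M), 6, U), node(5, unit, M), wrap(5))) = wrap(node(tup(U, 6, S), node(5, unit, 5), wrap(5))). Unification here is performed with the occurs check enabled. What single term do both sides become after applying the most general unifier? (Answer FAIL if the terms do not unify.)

Decompose wrap/1: node(tup(tup(M, nil, M), 6, U), node(5, unit, M), wrap(5)) = node(tup(U, 6, S), node(5, unit, 5), wrap(5)).
Decompose node/3: tup(tup(M, nil, M), 6, U) = tup(U, 6, S),  node(5, unit, M) = node(5, unit, 5),  wrap(5) = wrap(5).
Decompose tup/3: tup(M, nil, M) = U,  6 = 6,  U = S.
Bind U := tup(M, nil, M); substituting into the one remaining equation that mentions U gives: tup(M, nil, M) = S.
Delete trivial equation 6 = 6.
Bind S := tup(M, nil, M); no other remaining equation mentions S.
Decompose node/3: 5 = 5,  unit = unit,  M = 5.
Delete trivial equation 5 = 5.
Delete trivial equation unit = unit.
Bind M := 5; no other remaining equation mentions M. Substituting into the earlier bindings gives U := tup(5, nil, 5), S := tup(5, nil, 5).
Delete trivial equation wrap(5) = wrap(5).
Applying the MGU to either side gives wrap(node(tup(tup(5, nil, 5), 6, tup(5, nil, 5)), node(5, unit, 5), wrap(5))).

wrap(node(tup(tup(5, nil, 5), 6, tup(5, nil, 5)), node(5, unit, 5), wrap(5)))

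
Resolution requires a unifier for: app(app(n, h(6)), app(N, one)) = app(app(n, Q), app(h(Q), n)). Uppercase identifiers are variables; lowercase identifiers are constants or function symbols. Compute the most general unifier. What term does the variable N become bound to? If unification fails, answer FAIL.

Decompose app/2: app(n, h(6)) = app(n, Q),  app(N, one) = app(h(Q), n).
Decompose app/2: n = n,  h(6) = Q.
Delete trivial equation n = n.
Bind Q := h(6); substituting into the remaining equation gives: app(N, one) = app(h(h(6)), n).
Decompose app/2: N = h(h(6)),  one = n.
Bind N := h(h(6)); no other remaining equation mentions N.
Clash: constants one and n differ; no unifier exists.

FAIL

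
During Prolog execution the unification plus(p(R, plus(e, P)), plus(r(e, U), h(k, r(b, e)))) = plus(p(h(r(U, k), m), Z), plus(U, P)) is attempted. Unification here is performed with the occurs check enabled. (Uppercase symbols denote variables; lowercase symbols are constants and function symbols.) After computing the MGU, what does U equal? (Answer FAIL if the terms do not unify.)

FAIL

Decompose plus/2: p(R, plus(e, P)) = p(h(r(U, k), m), Z),  plus(r(e, U), h(k, r(b, e))) = plus(U, P).
Decompose p/2: R = h(r(U, k), m),  plus(e, P) = Z.
Bind R := h(r(U, k), m); no other remaining equation mentions R.
Bind Z := plus(e, P); no other remaining equation mentions Z.
Decompose plus/2: r(e, U) = U,  h(k, r(b, e)) = P.
Occurs check fails: U occurs in r(e, U); the equation U = r(e, U) has no finite solution.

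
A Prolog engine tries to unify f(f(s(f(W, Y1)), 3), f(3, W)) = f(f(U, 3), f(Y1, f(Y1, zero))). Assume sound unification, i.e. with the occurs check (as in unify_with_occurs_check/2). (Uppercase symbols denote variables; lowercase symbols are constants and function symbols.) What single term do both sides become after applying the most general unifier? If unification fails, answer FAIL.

f(f(s(f(f(3, zero), 3)), 3), f(3, f(3, zero)))

Decompose f/2: f(s(f(W, Y1)), 3) = f(U, 3),  f(3, W) = f(Y1, f(Y1, zero)).
Decompose f/2: s(f(W, Y1)) = U,  3 = 3.
Bind U := s(f(W, Y1)); no other remaining equation mentions U.
Delete trivial equation 3 = 3.
Decompose f/2: 3 = Y1,  W = f(Y1, zero).
Bind Y1 := 3; substituting into the remaining equation gives: W = f(3, zero). Substituting into the earlier binding gives U := s(f(W, 3)).
Bind W := f(3, zero). Substituting into the earlier binding gives U := s(f(f(3, zero), 3)).
Applying the MGU to either side gives f(f(s(f(f(3, zero), 3)), 3), f(3, f(3, zero))).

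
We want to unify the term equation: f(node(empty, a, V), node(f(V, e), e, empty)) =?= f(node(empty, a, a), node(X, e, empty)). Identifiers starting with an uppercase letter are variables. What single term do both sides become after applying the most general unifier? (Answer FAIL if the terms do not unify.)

Decompose f/2: node(empty, a, V) =?= node(empty, a, a),  node(f(V, e), e, empty) =?= node(X, e, empty).
Decompose node/3: empty =?= empty,  a =?= a,  V =?= a.
Delete trivial equation empty =?= empty.
Delete trivial equation a =?= a.
Bind V := a; substituting into the remaining equation gives: node(f(a, e), e, empty) =?= node(X, e, empty).
Decompose node/3: f(a, e) =?= X,  e =?= e,  empty =?= empty.
Bind X := f(a, e); no other remaining equation mentions X.
Delete trivial equation e =?= e.
Delete trivial equation empty =?= empty.
Applying the MGU to either side gives f(node(empty, a, a), node(f(a, e), e, empty)).

f(node(empty, a, a), node(f(a, e), e, empty))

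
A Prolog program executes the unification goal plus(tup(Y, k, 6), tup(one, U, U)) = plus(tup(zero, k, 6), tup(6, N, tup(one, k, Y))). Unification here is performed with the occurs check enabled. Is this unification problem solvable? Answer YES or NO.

Decompose plus/2: tup(Y, k, 6) = tup(zero, k, 6),  tup(one, U, U) = tup(6, N, tup(one, k, Y)).
Decompose tup/3: Y = zero,  k = k,  6 = 6.
Bind Y := zero; substituting into the one remaining equation that mentions Y gives: tup(one, U, U) = tup(6, N, tup(one, k, zero)).
Delete trivial equation k = k.
Delete trivial equation 6 = 6.
Decompose tup/3: one = 6,  U = N,  U = tup(one, k, zero).
Clash: constants one and 6 differ; no unifier exists.

NO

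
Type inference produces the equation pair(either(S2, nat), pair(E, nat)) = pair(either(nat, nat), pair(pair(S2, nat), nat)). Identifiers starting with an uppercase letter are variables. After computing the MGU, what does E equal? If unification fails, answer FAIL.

pair(nat, nat)

Decompose pair/2: either(S2, nat) = either(nat, nat),  pair(E, nat) = pair(pair(S2, nat), nat).
Decompose either/2: S2 = nat,  nat = nat.
Bind S2 := nat; substituting into the one remaining equation that mentions S2 gives: pair(E, nat) = pair(pair(nat, nat), nat).
Delete trivial equation nat = nat.
Decompose pair/2: E = pair(nat, nat),  nat = nat.
Bind E := pair(nat, nat); no other remaining equation mentions E.
Delete trivial equation nat = nat.
MGU = { S2 ↦ nat, E ↦ pair(nat, nat) }, so E ↦ pair(nat, nat).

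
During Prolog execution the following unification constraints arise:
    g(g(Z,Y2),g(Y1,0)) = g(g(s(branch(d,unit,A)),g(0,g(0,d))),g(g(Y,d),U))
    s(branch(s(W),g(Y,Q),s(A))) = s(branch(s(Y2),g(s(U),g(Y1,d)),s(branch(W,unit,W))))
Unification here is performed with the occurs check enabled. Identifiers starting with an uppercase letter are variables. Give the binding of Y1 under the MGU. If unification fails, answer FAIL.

Decompose g/2: g(Z,Y2) = g(s(branch(d,unit,A)),g(0,g(0,d))),  g(Y1,0) = g(g(Y,d),U).
Decompose g/2: Z = s(branch(d,unit,A)),  Y2 = g(0,g(0,d)).
Bind Z := s(branch(d,unit,A)); no other remaining equation mentions Z.
Bind Y2 := g(0,g(0,d)); substituting into the one remaining equation that mentions Y2 gives: s(branch(s(W),g(Y,Q),s(A))) = s(branch(s(g(0,g(0,d))),g(s(U),g(Y1,d)),s(branch(W,unit,W)))).
Decompose g/2: Y1 = g(Y,d),  0 = U.
Bind Y1 := g(Y,d); substituting into the one remaining equation that mentions Y1 gives: s(branch(s(W),g(Y,Q),s(A))) = s(branch(s(g(0,g(0,d))),g(s(U),g(g(Y,d),d)),s(branch(W,unit,W)))).
Bind U := 0; substituting into the remaining equation gives: s(branch(s(W),g(Y,Q),s(A))) = s(branch(s(g(0,g(0,d))),g(s(0),g(g(Y,d),d)),s(branch(W,unit,W)))).
Decompose s/1: branch(s(W),g(Y,Q),s(A)) = branch(s(g(0,g(0,d))),g(s(0),g(g(Y,d),d)),s(branch(W,unit,W))).
Decompose branch/3: s(W) = s(g(0,g(0,d))),  g(Y,Q) = g(s(0),g(g(Y,d),d)),  s(A) = s(branch(W,unit,W)).
Decompose s/1: W = g(0,g(0,d)).
Bind W := g(0,g(0,d)); substituting into the one remaining equation that mentions W gives: s(A) = s(branch(g(0,g(0,d)),unit,g(0,g(0,d)))).
Decompose g/2: Y = s(0),  Q = g(g(Y,d),d).
Bind Y := s(0); substituting into the one remaining equation that mentions Y gives: Q = g(g(s(0),d),d). Substituting into the earlier binding gives Y1 := g(s(0),d).
Bind Q := g(g(s(0),d),d); no other remaining equation mentions Q.
Decompose s/1: A = branch(g(0,g(0,d)),unit,g(0,g(0,d))).
Bind A := branch(g(0,g(0,d)),unit,g(0,g(0,d))). Substituting into the earlier binding gives Z := s(branch(d,unit,branch(g(0,g(0,d)),unit,g(0,g(0,d))))).
MGU = { Z -> s(branch(d,unit,branch(g(0,g(0,d)),unit,g(0,g(0,d))))), Y2 -> g(0,g(0,d)), Y1 -> g(s(0),d), U -> 0, W -> g(0,g(0,d)), Y -> s(0), Q -> g(g(s(0),d),d), A -> branch(g(0,g(0,d)),unit,g(0,g(0,d))) }, so Y1 -> g(s(0),d).

g(s(0),d)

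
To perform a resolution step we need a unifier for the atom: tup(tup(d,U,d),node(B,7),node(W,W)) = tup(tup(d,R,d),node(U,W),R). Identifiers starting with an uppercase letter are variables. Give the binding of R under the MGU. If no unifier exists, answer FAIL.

Decompose tup/3: tup(d,U,d) = tup(d,R,d),  node(B,7) = node(U,W),  node(W,W) = R.
Decompose tup/3: d = d,  U = R,  d = d.
Delete trivial equation d = d.
Bind U := R; substituting into the one remaining equation that mentions U gives: node(B,7) = node(R,W).
Delete trivial equation d = d.
Decompose node/2: B = R,  7 = W.
Bind B := R; no other remaining equation mentions B.
Bind W := 7; substituting into the remaining equation gives: node(7,7) = R.
Bind R := node(7,7). Substituting into the earlier bindings gives U := node(7,7), B := node(7,7).
MGU = { U ↦ node(7,7), B ↦ node(7,7), W ↦ 7, R ↦ node(7,7) }, so R ↦ node(7,7).

node(7,7)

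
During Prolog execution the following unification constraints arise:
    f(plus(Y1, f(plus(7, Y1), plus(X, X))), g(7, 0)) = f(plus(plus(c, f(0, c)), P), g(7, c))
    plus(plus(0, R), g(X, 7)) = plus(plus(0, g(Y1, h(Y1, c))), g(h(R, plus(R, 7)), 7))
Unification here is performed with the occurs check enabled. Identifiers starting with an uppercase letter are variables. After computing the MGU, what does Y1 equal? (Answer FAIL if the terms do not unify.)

Decompose f/2: plus(Y1, f(plus(7, Y1), plus(X, X))) = plus(plus(c, f(0, c)), P),  g(7, 0) = g(7, c).
Decompose plus/2: Y1 = plus(c, f(0, c)),  f(plus(7, Y1), plus(X, X)) = P.
Bind Y1 := plus(c, f(0, c)); substituting into the 2 remaining equations that mention Y1 gives: f(plus(7, plus(c, f(0, c))), plus(X, X)) = P,  plus(plus(0, R), g(X, 7)) = plus(plus(0, g(plus(c, f(0, c)), h(plus(c, f(0, c)), c))), g(h(R, plus(R, 7)), 7)).
Bind P := f(plus(7, plus(c, f(0, c))), plus(X, X)); no other remaining equation mentions P.
Decompose g/2: 7 = 7,  0 = c.
Delete trivial equation 7 = 7.
Clash: constants 0 and c differ; no unifier exists.

FAIL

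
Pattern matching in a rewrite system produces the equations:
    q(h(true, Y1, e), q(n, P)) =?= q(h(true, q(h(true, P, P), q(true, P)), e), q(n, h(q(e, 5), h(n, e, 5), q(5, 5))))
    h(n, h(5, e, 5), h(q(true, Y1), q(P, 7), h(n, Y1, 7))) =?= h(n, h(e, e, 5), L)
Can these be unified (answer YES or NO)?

Decompose q/2: h(true, Y1, e) =?= h(true, q(h(true, P, P), q(true, P)), e),  q(n, P) =?= q(n, h(q(e, 5), h(n, e, 5), q(5, 5))).
Decompose h/3: true =?= true,  Y1 =?= q(h(true, P, P), q(true, P)),  e =?= e.
Delete trivial equation true =?= true.
Bind Y1 := q(h(true, P, P), q(true, P)); substituting into the one remaining equation that mentions Y1 gives: h(n, h(5, e, 5), h(q(true, q(h(true, P, P), q(true, P))), q(P, 7), h(n, q(h(true, P, P), q(true, P)), 7))) =?= h(n, h(e, e, 5), L).
Delete trivial equation e =?= e.
Decompose q/2: n =?= n,  P =?= h(q(e, 5), h(n, e, 5), q(5, 5)).
Delete trivial equation n =?= n.
Bind P := h(q(e, 5), h(n, e, 5), q(5, 5)); substituting into the remaining equation gives: h(n, h(5, e, 5), h(q(true, q(h(true, h(q(e, 5), h(n, e, 5), q(5, 5)), h(q(e, 5), h(n, e, 5), q(5, 5))), q(true, h(q(e, 5), h(n, e, 5), q(5, 5))))), q(h(q(e, 5), h(n, e, 5), q(5, 5)), 7), h(n, q(h(true, h(q(e, 5), h(n, e, 5), q(5, 5)), h(q(e, 5), h(n, e, 5), q(5, 5))), q(true, h(q(e, 5), h(n, e, 5), q(5, 5)))), 7))) =?= h(n, h(e, e, 5), L). Substituting into the earlier binding gives Y1 := q(h(true, h(q(e, 5), h(n, e, 5), q(5, 5)), h(q(e, 5), h(n, e, 5), q(5, 5))), q(true, h(q(e, 5), h(n, e, 5), q(5, 5)))).
Decompose h/3: n =?= n,  h(5, e, 5) =?= h(e, e, 5),  h(q(true, q(h(true, h(q(e, 5), h(n, e, 5), q(5, 5)), h(q(e, 5), h(n, e, 5), q(5, 5))), q(true, h(q(e, 5), h(n, e, 5), q(5, 5))))), q(h(q(e, 5), h(n, e, 5), q(5, 5)), 7), h(n, q(h(true, h(q(e, 5), h(n, e, 5), q(5, 5)), h(q(e, 5), h(n, e, 5), q(5, 5))), q(true, h(q(e, 5), h(n, e, 5), q(5, 5)))), 7)) =?= L.
Delete trivial equation n =?= n.
Decompose h/3: 5 =?= e,  e =?= e,  5 =?= 5.
Clash: constants 5 and e differ; no unifier exists.

NO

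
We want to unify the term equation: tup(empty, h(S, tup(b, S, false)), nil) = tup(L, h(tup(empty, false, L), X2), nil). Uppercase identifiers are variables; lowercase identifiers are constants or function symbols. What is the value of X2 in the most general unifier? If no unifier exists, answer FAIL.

Decompose tup/3: empty = L,  h(S, tup(b, S, false)) = h(tup(empty, false, L), X2),  nil = nil.
Bind L := empty; substituting into the one remaining equation that mentions L gives: h(S, tup(b, S, false)) = h(tup(empty, false, empty), X2).
Decompose h/2: S = tup(empty, false, empty),  tup(b, S, false) = X2.
Bind S := tup(empty, false, empty); substituting into the one remaining equation that mentions S gives: tup(b, tup(empty, false, empty), false) = X2.
Bind X2 := tup(b, tup(empty, false, empty), false); no other remaining equation mentions X2.
Delete trivial equation nil = nil.
MGU = { L ↦ empty, S ↦ tup(empty, false, empty), X2 ↦ tup(b, tup(empty, false, empty), false) }, so X2 ↦ tup(b, tup(empty, false, empty), false).

tup(b, tup(empty, false, empty), false)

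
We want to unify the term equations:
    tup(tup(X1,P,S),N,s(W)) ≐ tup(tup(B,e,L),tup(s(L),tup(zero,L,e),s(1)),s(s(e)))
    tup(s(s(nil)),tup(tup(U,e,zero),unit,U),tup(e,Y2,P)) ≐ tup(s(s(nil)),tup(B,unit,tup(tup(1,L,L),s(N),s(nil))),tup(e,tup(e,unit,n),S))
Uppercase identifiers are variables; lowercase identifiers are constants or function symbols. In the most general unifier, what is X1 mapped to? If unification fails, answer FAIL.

Decompose tup/3: tup(X1,P,S) ≐ tup(B,e,L),  N ≐ tup(s(L),tup(zero,L,e),s(1)),  s(W) ≐ s(s(e)).
Decompose tup/3: X1 ≐ B,  P ≐ e,  S ≐ L.
Bind X1 := B; no other remaining equation mentions X1.
Bind P := e; substituting into the one remaining equation that mentions P gives: tup(s(s(nil)),tup(tup(U,e,zero),unit,U),tup(e,Y2,e)) ≐ tup(s(s(nil)),tup(B,unit,tup(tup(1,L,L),s(N),s(nil))),tup(e,tup(e,unit,n),S)).
Bind S := L; substituting into the one remaining equation that mentions S gives: tup(s(s(nil)),tup(tup(U,e,zero),unit,U),tup(e,Y2,e)) ≐ tup(s(s(nil)),tup(B,unit,tup(tup(1,L,L),s(N),s(nil))),tup(e,tup(e,unit,n),L)).
Bind N := tup(s(L),tup(zero,L,e),s(1)); substituting into the one remaining equation that mentions N gives: tup(s(s(nil)),tup(tup(U,e,zero),unit,U),tup(e,Y2,e)) ≐ tup(s(s(nil)),tup(B,unit,tup(tup(1,L,L),s(tup(s(L),tup(zero,L,e),s(1))),s(nil))),tup(e,tup(e,unit,n),L)).
Decompose s/1: W ≐ s(e).
Bind W := s(e); no other remaining equation mentions W.
Decompose tup/3: s(s(nil)) ≐ s(s(nil)),  tup(tup(U,e,zero),unit,U) ≐ tup(B,unit,tup(tup(1,L,L),s(tup(s(L),tup(zero,L,e),s(1))),s(nil))),  tup(e,Y2,e) ≐ tup(e,tup(e,unit,n),L).
Delete trivial equation s(s(nil)) ≐ s(s(nil)).
Decompose tup/3: tup(U,e,zero) ≐ B,  unit ≐ unit,  U ≐ tup(tup(1,L,L),s(tup(s(L),tup(zero,L,e),s(1))),s(nil)).
Bind B := tup(U,e,zero); no other remaining equation mentions B. Substituting into the earlier binding gives X1 := tup(U,e,zero).
Delete trivial equation unit ≐ unit.
Bind U := tup(tup(1,L,L),s(tup(s(L),tup(zero,L,e),s(1))),s(nil)); no other remaining equation mentions U. Substituting into the earlier bindings gives X1 := tup(tup(tup(1,L,L),s(tup(s(L),tup(zero,L,e),s(1))),s(nil)),e,zero), B := tup(tup(tup(1,L,L),s(tup(s(L),tup(zero,L,e),s(1))),s(nil)),e,zero).
Decompose tup/3: e ≐ e,  Y2 ≐ tup(e,unit,n),  e ≐ L.
Delete trivial equation e ≐ e.
Bind Y2 := tup(e,unit,n); no other remaining equation mentions Y2.
Bind L := e. Substituting into the earlier bindings gives X1 := tup(tup(tup(1,e,e),s(tup(s(e),tup(zero,e,e),s(1))),s(nil)),e,zero), S := e, N := tup(s(e),tup(zero,e,e),s(1)), B := tup(tup(tup(1,e,e),s(tup(s(e),tup(zero,e,e),s(1))),s(nil)),e,zero), U := tup(tup(1,e,e),s(tup(s(e),tup(zero,e,e),s(1))),s(nil)).
MGU = { X1 ↦ tup(tup(tup(1,e,e),s(tup(s(e),tup(zero,e,e),s(1))),s(nil)),e,zero), P ↦ e, S ↦ e, N ↦ tup(s(e),tup(zero,e,e),s(1)), W ↦ s(e), B ↦ tup(tup(tup(1,e,e),s(tup(s(e),tup(zero,e,e),s(1))),s(nil)),e,zero), U ↦ tup(tup(1,e,e),s(tup(s(e),tup(zero,e,e),s(1))),s(nil)), Y2 ↦ tup(e,unit,n), L ↦ e }, so X1 ↦ tup(tup(tup(1,e,e),s(tup(s(e),tup(zero,e,e),s(1))),s(nil)),e,zero).

tup(tup(tup(1,e,e),s(tup(s(e),tup(zero,e,e),s(1))),s(nil)),e,zero)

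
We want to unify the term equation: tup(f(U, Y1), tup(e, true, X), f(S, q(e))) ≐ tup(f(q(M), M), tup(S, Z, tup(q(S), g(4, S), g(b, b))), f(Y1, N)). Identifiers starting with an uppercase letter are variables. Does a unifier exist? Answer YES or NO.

Decompose tup/3: f(U, Y1) ≐ f(q(M), M),  tup(e, true, X) ≐ tup(S, Z, tup(q(S), g(4, S), g(b, b))),  f(S, q(e)) ≐ f(Y1, N).
Decompose f/2: U ≐ q(M),  Y1 ≐ M.
Bind U := q(M); no other remaining equation mentions U.
Bind Y1 := M; substituting into the one remaining equation that mentions Y1 gives: f(S, q(e)) ≐ f(M, N).
Decompose tup/3: e ≐ S,  true ≐ Z,  X ≐ tup(q(S), g(4, S), g(b, b)).
Bind S := e; substituting into the 2 remaining equations that mention S gives: X ≐ tup(q(e), g(4, e), g(b, b)),  f(e, q(e)) ≐ f(M, N).
Bind Z := true; no other remaining equation mentions Z.
Bind X := tup(q(e), g(4, e), g(b, b)); no other remaining equation mentions X.
Decompose f/2: e ≐ M,  q(e) ≐ N.
Bind M := e; no other remaining equation mentions M. Substituting into the earlier bindings gives U := q(e), Y1 := e.
Bind N := q(e).
No equations remain and no clash or occurs-check failure arose, so a unifier exists.

YES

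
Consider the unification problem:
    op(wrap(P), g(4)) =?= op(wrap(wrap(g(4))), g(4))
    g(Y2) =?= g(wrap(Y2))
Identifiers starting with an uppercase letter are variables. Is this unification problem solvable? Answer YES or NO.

NO

Decompose op/2: wrap(P) =?= wrap(wrap(g(4))),  g(4) =?= g(4).
Decompose wrap/1: P =?= wrap(g(4)).
Bind P := wrap(g(4)); no other remaining equation mentions P.
Delete trivial equation g(4) =?= g(4).
Decompose g/1: Y2 =?= wrap(Y2).
Occurs check fails: Y2 occurs in wrap(Y2); the equation Y2 =?= wrap(Y2) has no finite solution.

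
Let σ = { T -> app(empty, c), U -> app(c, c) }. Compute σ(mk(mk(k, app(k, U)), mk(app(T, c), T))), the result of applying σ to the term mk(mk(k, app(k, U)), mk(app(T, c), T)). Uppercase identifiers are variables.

Replace each occurrence of T with app(empty, c).
Replace each occurrence of U with app(c, c).
Result: mk(mk(k, app(k, app(c, c))), mk(app(app(empty, c), c), app(empty, c))).

mk(mk(k, app(k, app(c, c))), mk(app(app(empty, c), c), app(empty, c)))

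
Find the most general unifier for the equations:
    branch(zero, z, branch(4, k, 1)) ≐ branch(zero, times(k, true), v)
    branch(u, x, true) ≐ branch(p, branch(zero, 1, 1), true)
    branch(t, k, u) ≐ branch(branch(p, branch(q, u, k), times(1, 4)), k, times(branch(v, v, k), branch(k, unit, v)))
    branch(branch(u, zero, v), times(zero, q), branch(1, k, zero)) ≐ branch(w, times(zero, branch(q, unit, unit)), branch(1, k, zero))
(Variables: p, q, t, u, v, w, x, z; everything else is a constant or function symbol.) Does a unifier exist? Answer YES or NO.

Decompose branch/3: zero ≐ zero,  z ≐ times(k, true),  branch(4, k, 1) ≐ v.
Delete trivial equation zero ≐ zero.
Bind z := times(k, true); no other remaining equation mentions z.
Bind v := branch(4, k, 1); substituting into the 2 remaining equations that mention v gives: branch(t, k, u) ≐ branch(branch(p, branch(q, u, k), times(1, 4)), k, times(branch(branch(4, k, 1), branch(4, k, 1), k), branch(k, unit, branch(4, k, 1)))),  branch(branch(u, zero, branch(4, k, 1)), times(zero, q), branch(1, k, zero)) ≐ branch(w, times(zero, branch(q, unit, unit)), branch(1, k, zero)).
Decompose branch/3: u ≐ p,  x ≐ branch(zero, 1, 1),  true ≐ true.
Bind u := p; substituting into the 2 remaining equations that mention u gives: branch(t, k, p) ≐ branch(branch(p, branch(q, p, k), times(1, 4)), k, times(branch(branch(4, k, 1), branch(4, k, 1), k), branch(k, unit, branch(4, k, 1)))),  branch(branch(p, zero, branch(4, k, 1)), times(zero, q), branch(1, k, zero)) ≐ branch(w, times(zero, branch(q, unit, unit)), branch(1, k, zero)).
Bind x := branch(zero, 1, 1); no other remaining equation mentions x.
Delete trivial equation true ≐ true.
Decompose branch/3: t ≐ branch(p, branch(q, p, k), times(1, 4)),  k ≐ k,  p ≐ times(branch(branch(4, k, 1), branch(4, k, 1), k), branch(k, unit, branch(4, k, 1))).
Bind t := branch(p, branch(q, p, k), times(1, 4)); no other remaining equation mentions t.
Delete trivial equation k ≐ k.
Bind p := times(branch(branch(4, k, 1), branch(4, k, 1), k), branch(k, unit, branch(4, k, 1))); substituting into the remaining equation gives: branch(branch(times(branch(branch(4, k, 1), branch(4, k, 1), k), branch(k, unit, branch(4, k, 1))), zero, branch(4, k, 1)), times(zero, q), branch(1, k, zero)) ≐ branch(w, times(zero, branch(q, unit, unit)), branch(1, k, zero)). Substituting into the earlier bindings gives u := times(branch(branch(4, k, 1), branch(4, k, 1), k), branch(k, unit, branch(4, k, 1))), t := branch(times(branch(branch(4, k, 1), branch(4, k, 1), k), branch(k, unit, branch(4, k, 1))), branch(q, times(branch(branch(4, k, 1), branch(4, k, 1), k), branch(k, unit, branch(4, k, 1))), k), times(1, 4)).
Decompose branch/3: branch(times(branch(branch(4, k, 1), branch(4, k, 1), k), branch(k, unit, branch(4, k, 1))), zero, branch(4, k, 1)) ≐ w,  times(zero, q) ≐ times(zero, branch(q, unit, unit)),  branch(1, k, zero) ≐ branch(1, k, zero).
Bind w := branch(times(branch(branch(4, k, 1), branch(4, k, 1), k), branch(k, unit, branch(4, k, 1))), zero, branch(4, k, 1)); no other remaining equation mentions w.
Decompose times/2: zero ≐ zero,  q ≐ branch(q, unit, unit).
Delete trivial equation zero ≐ zero.
Occurs check fails: q occurs in branch(q, unit, unit); the equation q ≐ branch(q, unit, unit) has no finite solution.

NO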